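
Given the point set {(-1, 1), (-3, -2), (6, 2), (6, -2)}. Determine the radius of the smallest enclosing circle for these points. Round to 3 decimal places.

4.924

By Welzl's lemma the MEC is supported by two points (diametrically opposite) or three points (on a circumcircle).
The farthest pair is (-3, -2)–(6, 2) with squared distance 97. The circle on this segment as diameter has centre (1.5, 0) and r² = 97/4 = 24.25.
Check (-1, 1): distance² to centre = 7.25 ≤ 24.25, so it lies inside.
All remaining points lie in this disk, and no smaller disk contains both endpoints, so this is the minimum enclosing circle.
r = √(24.25) ≈ 4.924.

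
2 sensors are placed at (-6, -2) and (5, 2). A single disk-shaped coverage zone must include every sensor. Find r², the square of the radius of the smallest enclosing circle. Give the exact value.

34.25

The smallest circle enclosing two points has them as diameter endpoints.
Centre = midpoint = (-0.5, 0); r² = |(-6, -2)−(5, 2)|²/4 = 137/4 = 34.25.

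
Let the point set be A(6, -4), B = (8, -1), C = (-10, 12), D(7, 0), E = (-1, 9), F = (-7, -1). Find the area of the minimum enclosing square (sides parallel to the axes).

324

The bounding box has width 18 and height 16.
An axis-aligned square enclosing the set must have side ≥ max(width, height).
So the minimum side is max(18, 16) = 18.
Area = 18² = 324.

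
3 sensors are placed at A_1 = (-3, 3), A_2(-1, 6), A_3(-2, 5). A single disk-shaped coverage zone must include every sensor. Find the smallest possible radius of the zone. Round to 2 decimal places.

Side lengths²: A_1A_2² = 13, A_1A_3² = 5, A_2A_3² = 2.
Since A_1A_2² = 13 ≥ 5 + 2 = 7, the angle opposite A_1A_2 is not acute, so the smallest enclosing circle has A_1A_2 as diameter.
Centre = midpoint of A_1A_2 = (-2, 4.5), r² = 13/4 = 3.25.
r = √(3.25) ≈ 1.80.

1.80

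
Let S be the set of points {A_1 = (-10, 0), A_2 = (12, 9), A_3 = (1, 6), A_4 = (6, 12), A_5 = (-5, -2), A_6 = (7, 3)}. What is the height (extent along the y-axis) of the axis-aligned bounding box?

14

max y = 12, min y = -2, so height = 14.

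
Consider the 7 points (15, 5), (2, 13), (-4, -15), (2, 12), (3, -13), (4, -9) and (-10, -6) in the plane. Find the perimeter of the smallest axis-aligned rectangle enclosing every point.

Width = max x − min x = 15 − (-10) = 25.
Height = max y − min y = 13 − (-15) = 28.
Perimeter = 2(25 + 28) = 106.

106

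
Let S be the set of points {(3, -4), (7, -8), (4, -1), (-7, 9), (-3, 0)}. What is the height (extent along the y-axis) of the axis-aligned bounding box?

17

max y = 9, min y = -8, so height = 17.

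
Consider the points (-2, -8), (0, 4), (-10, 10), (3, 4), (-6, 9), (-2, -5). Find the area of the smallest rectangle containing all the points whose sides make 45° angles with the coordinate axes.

221

In coordinates u = x + y, v = x − y the rectangle is axis-aligned; the map (x,y)→(u,v) scales areas by 2.
u-values: -10, 4, 0, 7, 3, -7; range = 7 − (-10) = 17.
v-values: 6, -4, -20, -1, -15, 3; range = 6 − (-20) = 26.
Area = (17 × 26) / 2 = 221.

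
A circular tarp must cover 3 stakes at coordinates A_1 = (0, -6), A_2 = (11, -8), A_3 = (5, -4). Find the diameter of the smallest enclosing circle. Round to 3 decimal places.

11.180

Side lengths²: A_1A_2² = 125, A_1A_3² = 29, A_2A_3² = 52.
Since A_1A_2² = 125 ≥ 52 + 29 = 81, the angle opposite A_1A_2 is not acute, so the smallest enclosing circle has A_1A_2 as diameter.
Centre = midpoint of A_1A_2 = (5.5, -7), r² = 125/4 = 31.25.
Diameter = 2r = 2√(31.25) ≈ 11.180.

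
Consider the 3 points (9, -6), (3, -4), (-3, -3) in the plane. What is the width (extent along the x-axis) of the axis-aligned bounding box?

max x = 9, min x = -3, so width = 12.

12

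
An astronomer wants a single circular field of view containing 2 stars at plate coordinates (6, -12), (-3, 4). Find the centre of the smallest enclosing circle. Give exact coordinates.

The smallest circle enclosing two points has them as diameter endpoints.
Centre = midpoint = (1.5, -4); r² = |(6, -12)−(-3, 4)|²/4 = 337/4 = 84.25.
Centre = (1.5, -4).

(1.5, -4)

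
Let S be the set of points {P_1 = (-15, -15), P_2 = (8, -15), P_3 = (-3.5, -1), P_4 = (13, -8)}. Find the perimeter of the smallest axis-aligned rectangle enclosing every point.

Width = max x − min x = 13 − (-15) = 28.
Height = max y − min y = -1 − (-15) = 14.
Perimeter = 2(28 + 14) = 84.

84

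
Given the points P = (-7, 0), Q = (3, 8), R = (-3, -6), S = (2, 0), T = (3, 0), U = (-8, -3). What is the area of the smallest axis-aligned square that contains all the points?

196

The bounding box has width 11 and height 14.
An axis-aligned square enclosing the set must have side ≥ max(width, height).
So the minimum side is max(11, 14) = 14.
Area = 14² = 196.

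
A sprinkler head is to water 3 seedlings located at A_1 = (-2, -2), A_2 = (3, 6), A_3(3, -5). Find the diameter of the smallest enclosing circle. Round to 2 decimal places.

Side lengths²: A_1A_2² = 89, A_1A_3² = 34, A_2A_3² = 121.
Since A_2A_3² = 121 < 89 + 34 = 123, the triangle is acute, so the smallest enclosing circle is the circumcircle.
Circumcentre = (2.9, 0.5), r² = 30.26.
Diameter = 2r = 2√(30.26) ≈ 11.00.

11.00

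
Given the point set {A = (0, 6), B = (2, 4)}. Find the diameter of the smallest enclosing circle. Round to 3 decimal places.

The smallest circle enclosing two points has them as diameter endpoints.
Centre = midpoint = (1, 5); r² = |AB|²/4 = 8/4 = 2.
Diameter = 2r = 2√2 ≈ 2.828.

2.828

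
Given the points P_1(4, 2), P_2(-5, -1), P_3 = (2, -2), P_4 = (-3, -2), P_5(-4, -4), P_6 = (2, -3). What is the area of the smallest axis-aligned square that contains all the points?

The bounding box has width 9 and height 6.
An axis-aligned square enclosing the set must have side ≥ max(width, height).
So the minimum side is max(9, 6) = 9.
Area = 9² = 81.

81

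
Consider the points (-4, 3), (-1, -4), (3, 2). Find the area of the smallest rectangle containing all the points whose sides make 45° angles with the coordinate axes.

In coordinates u = x + y, v = x − y the rectangle is axis-aligned; the map (x,y)→(u,v) scales areas by 2.
u-values: -1, -5, 5; range = 5 − (-5) = 10.
v-values: -7, 3, 1; range = 3 − (-7) = 10.
Area = (10 × 10) / 2 = 50.

50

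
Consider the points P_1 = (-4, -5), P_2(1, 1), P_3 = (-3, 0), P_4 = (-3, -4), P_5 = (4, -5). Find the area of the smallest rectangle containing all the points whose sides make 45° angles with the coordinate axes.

66

In coordinates u = x + y, v = x − y the rectangle is axis-aligned; the map (x,y)→(u,v) scales areas by 2.
u-values: -9, 2, -3, -7, -1; range = 2 − (-9) = 11.
v-values: 1, 0, -3, 1, 9; range = 9 − (-3) = 12.
Area = (11 × 12) / 2 = 66.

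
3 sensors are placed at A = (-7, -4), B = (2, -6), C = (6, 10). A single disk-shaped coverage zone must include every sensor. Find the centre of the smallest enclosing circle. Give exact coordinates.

Side lengths²: AB² = 85, AC² = 365, BC² = 272.
Since AC² = 365 ≥ 272 + 85 = 357, the angle opposite AC is not acute, so the smallest enclosing circle has AC as diameter.
Centre = midpoint of AC = (-0.5, 3), r² = 365/4 = 91.25.
Centre = (-0.5, 3).

(-0.5, 3)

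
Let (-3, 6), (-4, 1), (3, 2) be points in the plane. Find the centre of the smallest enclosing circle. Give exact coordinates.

(-12/17, 50/17)

Call the three points A, B, C in the order given.
Side lengths²: AB² = 26, AC² = 52, BC² = 50.
Since AC² = 52 < 50 + 26 = 76, the triangle is acute, so the smallest enclosing circle is the circumcircle.
Circumcentre = (-12/17, 50/17), r² = 4225/289.
Centre = (-12/17, 50/17).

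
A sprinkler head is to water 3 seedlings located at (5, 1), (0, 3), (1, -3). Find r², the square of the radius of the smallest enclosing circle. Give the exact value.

Call the three points A, B, C in the order given.
Side lengths²: AB² = 29, AC² = 32, BC² = 37.
Since BC² = 37 < 32 + 29 = 61, the triangle is acute, so the smallest enclosing circle is the circumcircle.
Circumcentre = (25/14, 3/14), r² = 1073/98.

1073/98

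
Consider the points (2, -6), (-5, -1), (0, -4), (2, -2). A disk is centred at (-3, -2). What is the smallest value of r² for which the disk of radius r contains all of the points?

The required radius is the distance from (-3, -2) to the farthest point.
Squared distances: 41, 5, 13, 25.
Maximum is 41, attained at (2, -6).

41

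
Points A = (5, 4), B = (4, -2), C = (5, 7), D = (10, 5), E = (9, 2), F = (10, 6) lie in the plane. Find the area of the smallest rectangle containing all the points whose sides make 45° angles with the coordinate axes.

In coordinates u = x + y, v = x − y the rectangle is axis-aligned; the map (x,y)→(u,v) scales areas by 2.
u-values: 9, 2, 12, 15, 11, 16; range = 16 − 2 = 14.
v-values: 1, 6, -2, 5, 7, 4; range = 7 − (-2) = 9.
Area = (14 × 9) / 2 = 63.

63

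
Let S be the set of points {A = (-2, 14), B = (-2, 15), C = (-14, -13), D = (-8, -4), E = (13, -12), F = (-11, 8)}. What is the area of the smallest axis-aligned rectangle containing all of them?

756

x ranges over [-14, 13], width 27.
y ranges over [-13, 15], height 28.
Area = 27 × 28 = 756.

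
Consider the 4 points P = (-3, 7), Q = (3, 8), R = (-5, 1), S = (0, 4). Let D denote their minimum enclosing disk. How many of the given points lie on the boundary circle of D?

A smallest enclosing disk is always determined by at most three of the input points on its boundary.
The farthest pair is Q–R with squared distance 113. The circle on this segment as diameter has centre (-1, 4.5) and r² = 113/4 = 28.25.
Check P: distance² to centre = 10.25 ≤ 28.25, so it lies inside.
All remaining points lie in this disk, and no smaller disk contains both endpoints, so this is the minimum enclosing circle.
The points at distance exactly r from the centre are Q, R — 2 points.

2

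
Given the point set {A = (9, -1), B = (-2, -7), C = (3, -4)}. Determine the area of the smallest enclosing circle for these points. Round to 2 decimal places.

Side lengths²: AB² = 157, AC² = 45, BC² = 34.
Since AB² = 157 ≥ 45 + 34 = 79, the angle opposite AB is not acute, so the smallest enclosing circle has AB as diameter.
Centre = midpoint of AB = (3.5, -4), r² = 157/4 = 39.25.
Area = π·r² = π·39.25 ≈ 123.31.

123.31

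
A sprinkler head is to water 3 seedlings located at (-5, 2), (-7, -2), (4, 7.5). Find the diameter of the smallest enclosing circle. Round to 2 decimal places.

Call the three points A, B, C in the order given.
Side lengths²: AB² = 20, AC² = 111.25, BC² = 211.25.
Since BC² = 211.25 ≥ 111.25 + 20 = 131.25, the angle opposite BC is not acute, so the smallest enclosing circle has BC as diameter.
Centre = midpoint of BC = (-1.5, 2.75), r² = 211.25/4 = 52.8125.
Diameter = 2r = 2√(52.8125) ≈ 14.53.

14.53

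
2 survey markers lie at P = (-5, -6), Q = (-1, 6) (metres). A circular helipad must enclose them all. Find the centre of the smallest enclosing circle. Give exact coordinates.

The smallest circle enclosing two points has them as diameter endpoints.
Centre = midpoint = (-3, 0); r² = |PQ|²/4 = 160/4 = 40.
Centre = (-3, 0).

(-3, 0)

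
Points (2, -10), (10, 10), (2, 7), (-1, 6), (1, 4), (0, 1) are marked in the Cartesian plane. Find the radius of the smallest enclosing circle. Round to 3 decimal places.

10.770

The minimum enclosing circle of a finite set is fixed by two of the points (as a diameter) or three (as a circumcircle).
The farthest pair is (2, -10)–(10, 10) with squared distance 464. The circle on this segment as diameter has centre (6, 0) and r² = 464/4 = 116.
Check (2, 7): distance² to centre = 65 ≤ 116, so it lies inside.
All remaining points lie in this disk, and no smaller disk contains both endpoints, so this is the minimum enclosing circle.
r = √116 ≈ 10.770.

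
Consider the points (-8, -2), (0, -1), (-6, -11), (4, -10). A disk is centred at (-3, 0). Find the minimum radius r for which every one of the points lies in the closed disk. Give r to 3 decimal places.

The required radius is the distance from (-3, 0) to the farthest point.
Squared distances: 29, 10, 130, 149.
Maximum is 149, attained at (4, -10).
r = √149 ≈ 12.207.

12.207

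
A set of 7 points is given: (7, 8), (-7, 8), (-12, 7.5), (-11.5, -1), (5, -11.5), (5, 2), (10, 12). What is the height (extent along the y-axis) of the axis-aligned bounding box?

max y = 12, min y = -11.5, so height = 23.5.

23.5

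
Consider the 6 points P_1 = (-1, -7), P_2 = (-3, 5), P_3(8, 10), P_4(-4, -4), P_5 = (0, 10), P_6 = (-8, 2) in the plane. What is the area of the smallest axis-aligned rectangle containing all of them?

272

x ranges over [-8, 8], width 16.
y ranges over [-7, 10], height 17.
Area = 16 × 17 = 272.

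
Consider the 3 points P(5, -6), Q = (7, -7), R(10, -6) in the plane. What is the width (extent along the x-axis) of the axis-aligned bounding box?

5

max x = 10, min x = 5, so width = 5.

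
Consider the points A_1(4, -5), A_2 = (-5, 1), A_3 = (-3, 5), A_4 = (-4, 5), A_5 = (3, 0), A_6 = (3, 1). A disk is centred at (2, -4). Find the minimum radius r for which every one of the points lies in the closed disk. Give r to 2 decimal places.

10.82

The required radius is the distance from (2, -4) to the farthest point.
Squared distances: 5, 74, 106, 117, 17, 26.
Maximum is 117, attained at A_4.
r = √117 ≈ 10.82.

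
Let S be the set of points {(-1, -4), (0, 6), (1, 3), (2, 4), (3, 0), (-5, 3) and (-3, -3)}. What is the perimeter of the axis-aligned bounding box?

Width = max x − min x = 3 − (-5) = 8.
Height = max y − min y = 6 − (-4) = 10.
Perimeter = 2(8 + 10) = 36.

36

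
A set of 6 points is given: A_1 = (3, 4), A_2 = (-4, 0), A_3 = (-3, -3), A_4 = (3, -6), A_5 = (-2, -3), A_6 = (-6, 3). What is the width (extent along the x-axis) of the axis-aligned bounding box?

max x = 3, min x = -6, so width = 9.

9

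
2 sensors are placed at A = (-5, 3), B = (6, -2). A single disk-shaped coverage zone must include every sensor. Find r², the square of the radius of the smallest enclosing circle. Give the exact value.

36.5

The smallest circle enclosing two points has them as diameter endpoints.
Centre = midpoint = (0.5, 0.5); r² = |AB|²/4 = 146/4 = 36.5.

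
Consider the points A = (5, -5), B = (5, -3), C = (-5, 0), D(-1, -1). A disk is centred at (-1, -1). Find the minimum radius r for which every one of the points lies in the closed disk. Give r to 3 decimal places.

The required radius is the distance from (-1, -1) to the farthest point.
Squared distances: 52, 40, 17, 0.
Maximum is 52, attained at A.
r = √52 ≈ 7.211.

7.211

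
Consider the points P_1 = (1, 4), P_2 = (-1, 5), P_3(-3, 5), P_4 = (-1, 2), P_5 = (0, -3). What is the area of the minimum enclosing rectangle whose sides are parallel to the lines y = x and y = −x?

44

In coordinates u = x + y, v = x − y the rectangle is axis-aligned; the map (x,y)→(u,v) scales areas by 2.
u-values: 5, 4, 2, 1, -3; range = 5 − (-3) = 8.
v-values: -3, -6, -8, -3, 3; range = 3 − (-8) = 11.
Area = (8 × 11) / 2 = 44.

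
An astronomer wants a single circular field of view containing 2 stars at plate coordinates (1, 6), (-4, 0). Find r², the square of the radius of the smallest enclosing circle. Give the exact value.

15.25

The smallest circle enclosing two points has them as diameter endpoints.
Centre = midpoint = (-1.5, 3); r² = |(1, 6)−(-4, 0)|²/4 = 61/4 = 15.25.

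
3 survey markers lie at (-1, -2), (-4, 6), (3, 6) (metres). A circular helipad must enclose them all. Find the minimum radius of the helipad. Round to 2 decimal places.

Call the three points A, B, C in the order given.
Side lengths²: AB² = 73, AC² = 80, BC² = 49.
Since AC² = 80 < 73 + 49 = 122, the triangle is acute, so the smallest enclosing circle is the circumcircle.
Circumcentre = (-0.5, 2.75), r² = 22.8125.
r = √(22.8125) ≈ 4.78.

4.78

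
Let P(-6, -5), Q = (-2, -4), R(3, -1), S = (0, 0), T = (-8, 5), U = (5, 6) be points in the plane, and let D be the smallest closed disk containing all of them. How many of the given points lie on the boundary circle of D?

The minimum enclosing circle is determined by three boundary points: P, T, U.
Their circumcentre is (-7/6, 7/6) with r² = 1105/18.
The farthest remaining point Q is at distance² 493/18 ≤ 1105/18.
The points at distance exactly r from the centre are P, T, U — 3 points.

3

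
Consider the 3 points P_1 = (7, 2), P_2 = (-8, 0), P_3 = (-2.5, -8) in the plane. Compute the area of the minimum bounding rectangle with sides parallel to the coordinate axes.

150

x ranges over [-8, 7], width 15.
y ranges over [-8, 2], height 10.
Area = 15 × 10 = 150.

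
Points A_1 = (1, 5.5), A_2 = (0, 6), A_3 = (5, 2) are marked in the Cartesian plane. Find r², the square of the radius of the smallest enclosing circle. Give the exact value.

Side lengths²: A_1A_2² = 1.25, A_1A_3² = 28.25, A_2A_3² = 41.
Since A_2A_3² = 41 ≥ 28.25 + 1.25 = 29.5, the angle opposite A_2A_3 is not acute, so the smallest enclosing circle has A_2A_3 as diameter.
Centre = midpoint of A_2A_3 = (2.5, 4), r² = 41/4 = 10.25.

10.25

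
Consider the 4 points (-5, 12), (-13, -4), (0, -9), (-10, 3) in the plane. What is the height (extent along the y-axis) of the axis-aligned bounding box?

max y = 12, min y = -9, so height = 21.

21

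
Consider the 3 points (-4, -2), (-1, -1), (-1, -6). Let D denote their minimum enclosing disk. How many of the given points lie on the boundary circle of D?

Call the three points A, B, C in the order given.
Side lengths²: AB² = 10, AC² = 25, BC² = 25.
Since BC² = 25 < 25 + 10 = 35, the triangle is acute, so the smallest enclosing circle is the circumcircle.
Circumcentre = (-11/6, -3.5), r² = 125/18.
The points at distance exactly r from the centre are (-4, -2), (-1, -1), (-1, -6) — 3 points.

3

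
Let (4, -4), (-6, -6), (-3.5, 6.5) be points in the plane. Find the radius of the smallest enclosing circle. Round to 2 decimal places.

6.99

Call the three points A, B, C in the order given.
Side lengths²: AB² = 104, AC² = 166.5, BC² = 162.5.
Since AC² = 166.5 < 162.5 + 104 = 266.5, the triangle is acute, so the smallest enclosing circle is the circumcircle.
Circumcentre = (-1.9375, -0.3125), r² = 48.8515625.
r = √(48.8515625) ≈ 6.99.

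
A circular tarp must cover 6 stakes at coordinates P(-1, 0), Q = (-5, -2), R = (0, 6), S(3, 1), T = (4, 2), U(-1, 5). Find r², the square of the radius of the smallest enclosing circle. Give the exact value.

8633/338

By Welzl's lemma the MEC is supported by two points (diametrically opposite) or three points (on a circumcircle).
The minimum enclosing circle is determined by three boundary points: Q, R, T.
Their circumcentre is (-25/26, 27/26) with r² = 8633/338.
The farthest remaining point S is at distance² 5305/338 ≤ 8633/338.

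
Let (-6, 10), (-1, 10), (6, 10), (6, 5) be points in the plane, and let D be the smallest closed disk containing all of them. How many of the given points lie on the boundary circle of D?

3

The farthest pair is (-6, 10)–(6, 5) with squared distance 169. The circle on this segment as diameter has centre (0, 7.5) and r² = 169/4 = 42.25.
Check (-1, 10): distance² to centre = 7.25 ≤ 42.25, so it lies inside.
All remaining points lie in this disk, and no smaller disk contains both endpoints, so this is the minimum enclosing circle.
The points at distance exactly r from the centre are (-6, 10), (6, 10), (6, 5) — 3 points.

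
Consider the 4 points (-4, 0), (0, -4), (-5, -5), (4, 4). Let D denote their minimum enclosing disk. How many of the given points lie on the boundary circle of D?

2

A smallest enclosing disk is always determined by at most three of the input points on its boundary.
The farthest pair is (-5, -5)–(4, 4) with squared distance 162. The circle on this segment as diameter has centre (-0.5, -0.5) and r² = 162/4 = 40.5.
Check (-4, 0): distance² to centre = 12.5 ≤ 40.5, so it lies inside.
All remaining points lie in this disk, and no smaller disk contains both endpoints, so this is the minimum enclosing circle.
The points at distance exactly r from the centre are (-5, -5), (4, 4) — 2 points.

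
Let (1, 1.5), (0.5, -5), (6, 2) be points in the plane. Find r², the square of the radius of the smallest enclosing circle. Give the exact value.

Call the three points A, B, C in the order given.
Side lengths²: AB² = 42.5, AC² = 25.25, BC² = 79.25.
Since BC² = 79.25 ≥ 42.5 + 25.25 = 67.75, the angle opposite BC is not acute, so the smallest enclosing circle has BC as diameter.
Centre = midpoint of BC = (3.25, -1.5), r² = 79.25/4 = 19.8125.

19.8125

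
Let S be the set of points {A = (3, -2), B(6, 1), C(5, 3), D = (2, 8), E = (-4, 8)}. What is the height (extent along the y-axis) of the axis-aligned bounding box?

10

max y = 8, min y = -2, so height = 10.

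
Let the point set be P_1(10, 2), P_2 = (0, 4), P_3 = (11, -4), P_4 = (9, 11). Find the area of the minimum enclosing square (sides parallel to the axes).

225

The bounding box has width 11 and height 15.
An axis-aligned square enclosing the set must have side ≥ max(width, height).
So the minimum side is max(11, 15) = 15.
Area = 15² = 225.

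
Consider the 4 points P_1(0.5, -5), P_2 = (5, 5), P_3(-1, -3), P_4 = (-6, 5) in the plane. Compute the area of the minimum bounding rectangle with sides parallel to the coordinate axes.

x ranges over [-6, 5], width 11.
y ranges over [-5, 5], height 10.
Area = 11 × 10 = 110.

110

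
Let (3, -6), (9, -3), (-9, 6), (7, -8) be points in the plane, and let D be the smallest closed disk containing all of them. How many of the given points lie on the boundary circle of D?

By Welzl's lemma the MEC is supported by two points (diametrically opposite) or three points (on a circumcircle).
The farthest pair is (-9, 6)–(7, -8) with squared distance 452. The circle on this segment as diameter has centre (-1, -1) and r² = 452/4 = 113.
Check (3, -6): distance² to centre = 41 ≤ 113, so it lies inside.
All remaining points lie in this disk, and no smaller disk contains both endpoints, so this is the minimum enclosing circle.
The points at distance exactly r from the centre are (-9, 6), (7, -8) — 2 points.

2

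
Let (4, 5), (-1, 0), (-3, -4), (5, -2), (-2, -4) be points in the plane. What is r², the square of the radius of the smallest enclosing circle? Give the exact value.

The farthest pair is (4, 5)–(-3, -4) with squared distance 130. The circle on this segment as diameter has centre (0.5, 0.5) and r² = 130/4 = 32.5.
Check (-1, 0): distance² to centre = 2.5 ≤ 32.5, so it lies inside.
All remaining points lie in this disk, and no smaller disk contains both endpoints, so this is the minimum enclosing circle.

32.5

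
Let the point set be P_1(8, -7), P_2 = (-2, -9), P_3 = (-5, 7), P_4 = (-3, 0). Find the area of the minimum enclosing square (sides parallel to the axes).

256

The bounding box has width 13 and height 16.
An axis-aligned square enclosing the set must have side ≥ max(width, height).
So the minimum side is max(13, 16) = 16.
Area = 16² = 256.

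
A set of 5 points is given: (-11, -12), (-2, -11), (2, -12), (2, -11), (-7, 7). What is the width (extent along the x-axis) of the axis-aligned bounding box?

max x = 2, min x = -11, so width = 13.

13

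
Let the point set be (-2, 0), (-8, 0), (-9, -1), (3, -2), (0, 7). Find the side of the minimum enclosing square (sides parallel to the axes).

12

The bounding box has width 12 and height 9.
An axis-aligned square enclosing the set must have side ≥ max(width, height).
So the minimum side is max(12, 9) = 12.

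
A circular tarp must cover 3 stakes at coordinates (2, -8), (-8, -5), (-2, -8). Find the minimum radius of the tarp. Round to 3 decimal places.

Call the three points A, B, C in the order given.
Side lengths²: AB² = 109, AC² = 16, BC² = 45.
Since AB² = 109 ≥ 45 + 16 = 61, the angle opposite AB is not acute, so the smallest enclosing circle has AB as diameter.
Centre = midpoint of AB = (-3, -6.5), r² = 109/4 = 27.25.
r = √(27.25) ≈ 5.220.

5.220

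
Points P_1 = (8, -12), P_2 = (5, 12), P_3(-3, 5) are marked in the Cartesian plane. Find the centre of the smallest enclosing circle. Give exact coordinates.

(6.5, 0)

Side lengths²: P_1P_2² = 585, P_1P_3² = 410, P_2P_3² = 113.
Since P_1P_2² = 585 ≥ 410 + 113 = 523, the angle opposite P_1P_2 is not acute, so the smallest enclosing circle has P_1P_2 as diameter.
Centre = midpoint of P_1P_2 = (6.5, 0), r² = 585/4 = 146.25.
Centre = (6.5, 0).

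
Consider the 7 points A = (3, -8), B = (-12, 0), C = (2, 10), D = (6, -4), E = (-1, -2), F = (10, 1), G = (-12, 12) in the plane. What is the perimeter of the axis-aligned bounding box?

84

Width = max x − min x = 10 − (-12) = 22.
Height = max y − min y = 12 − (-8) = 20.
Perimeter = 2(22 + 20) = 84.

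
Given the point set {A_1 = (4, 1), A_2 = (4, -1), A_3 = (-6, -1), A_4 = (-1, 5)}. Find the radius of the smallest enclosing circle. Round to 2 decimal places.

The farthest pair is A_1–A_3 with squared distance 104. The circle on this segment as diameter has centre (-1, 0) and r² = 104/4 = 26.
Check A_2: distance² to centre = 26 ≤ 26, so it lies inside.
All remaining points lie in this disk, and no smaller disk contains both endpoints, so this is the minimum enclosing circle.
r = √26 ≈ 5.10.

5.10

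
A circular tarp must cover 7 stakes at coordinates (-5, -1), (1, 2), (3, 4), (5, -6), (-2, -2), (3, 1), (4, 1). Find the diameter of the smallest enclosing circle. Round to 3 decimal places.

11.952

The minimum enclosing circle is determined by three boundary points: (-5, -1), (3, 4), (5, -6).
Their circumcentre is (17/18, -29/18) with r² = 5785/162.
The farthest remaining point (4, 1) is at distance² 2617/162 ≤ 5785/162.
Diameter = 2r = 2√(5785/162) ≈ 11.952.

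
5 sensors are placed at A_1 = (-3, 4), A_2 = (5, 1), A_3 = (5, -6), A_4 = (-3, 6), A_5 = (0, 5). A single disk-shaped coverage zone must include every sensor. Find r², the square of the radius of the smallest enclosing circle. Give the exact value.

52

By Welzl's lemma the MEC is supported by two points (diametrically opposite) or three points (on a circumcircle).
The farthest pair is A_3–A_4 with squared distance 208. The circle on this segment as diameter has centre (1, 0) and r² = 208/4 = 52.
Check A_1: distance² to centre = 32 ≤ 52, so it lies inside.
All remaining points lie in this disk, and no smaller disk contains both endpoints, so this is the minimum enclosing circle.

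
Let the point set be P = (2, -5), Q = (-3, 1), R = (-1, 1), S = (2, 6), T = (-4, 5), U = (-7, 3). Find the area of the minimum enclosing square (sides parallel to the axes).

The bounding box has width 9 and height 11.
An axis-aligned square enclosing the set must have side ≥ max(width, height).
So the minimum side is max(9, 11) = 11.
Area = 11² = 121.

121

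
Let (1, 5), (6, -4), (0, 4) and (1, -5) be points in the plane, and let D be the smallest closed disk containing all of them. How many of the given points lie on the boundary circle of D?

A smallest enclosing disk is always determined by at most three of the input points on its boundary.
The minimum enclosing circle is determined by three boundary points: (1, 5), (6, -4), (1, -5).
Their circumcentre is (2.6, 0) with r² = 27.56.
The farthest remaining point (0, 4) is at distance² 22.76 ≤ 27.56.
The points at distance exactly r from the centre are (1, 5), (6, -4), (1, -5) — 3 points.

3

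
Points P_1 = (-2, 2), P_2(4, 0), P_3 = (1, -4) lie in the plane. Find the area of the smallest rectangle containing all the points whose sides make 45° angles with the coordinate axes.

In coordinates u = x + y, v = x − y the rectangle is axis-aligned; the map (x,y)→(u,v) scales areas by 2.
u-values: 0, 4, -3; range = 4 − (-3) = 7.
v-values: -4, 4, 5; range = 5 − (-4) = 9.
Area = (7 × 9) / 2 = 31.5.

31.5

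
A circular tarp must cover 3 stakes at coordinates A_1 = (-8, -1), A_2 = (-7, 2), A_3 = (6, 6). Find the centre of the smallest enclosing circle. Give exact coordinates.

Side lengths²: A_1A_2² = 10, A_1A_3² = 245, A_2A_3² = 185.
Since A_1A_3² = 245 ≥ 185 + 10 = 195, the angle opposite A_1A_3 is not acute, so the smallest enclosing circle has A_1A_3 as diameter.
Centre = midpoint of A_1A_3 = (-1, 2.5), r² = 245/4 = 61.25.
Centre = (-1, 2.5).

(-1, 2.5)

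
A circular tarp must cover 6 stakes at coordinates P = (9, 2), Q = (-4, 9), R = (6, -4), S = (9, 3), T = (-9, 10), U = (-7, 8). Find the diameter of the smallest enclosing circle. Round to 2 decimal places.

By Welzl's lemma the MEC is supported by two points (diametrically opposite) or three points (on a circumcircle).
The minimum enclosing circle is determined by three boundary points: P, R, T.
Their circumcentre is (-13/11, 147/44) with r² = 204185/1936.
The farthest remaining point S is at distance² 200929/1936 ≤ 204185/1936.
Diameter = 2r = 2√(204185/1936) ≈ 20.54.

20.54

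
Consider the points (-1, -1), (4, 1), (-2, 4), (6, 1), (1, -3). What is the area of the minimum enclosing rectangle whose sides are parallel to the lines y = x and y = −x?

In coordinates u = x + y, v = x − y the rectangle is axis-aligned; the map (x,y)→(u,v) scales areas by 2.
u-values: -2, 5, 2, 7, -2; range = 7 − (-2) = 9.
v-values: 0, 3, -6, 5, 4; range = 5 − (-6) = 11.
Area = (9 × 11) / 2 = 49.5.

49.5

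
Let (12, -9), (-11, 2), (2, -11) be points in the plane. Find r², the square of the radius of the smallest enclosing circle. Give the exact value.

162.5

Call the three points A, B, C in the order given.
Side lengths²: AB² = 650, AC² = 104, BC² = 338.
Since AB² = 650 ≥ 338 + 104 = 442, the angle opposite AB is not acute, so the smallest enclosing circle has AB as diameter.
Centre = midpoint of AB = (0.5, -3.5), r² = 650/4 = 162.5.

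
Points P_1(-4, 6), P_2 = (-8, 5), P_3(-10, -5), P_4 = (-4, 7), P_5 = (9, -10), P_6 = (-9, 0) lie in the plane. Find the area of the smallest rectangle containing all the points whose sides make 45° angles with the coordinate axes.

288

In coordinates u = x + y, v = x − y the rectangle is axis-aligned; the map (x,y)→(u,v) scales areas by 2.
u-values: 2, -3, -15, 3, -1, -9; range = 3 − (-15) = 18.
v-values: -10, -13, -5, -11, 19, -9; range = 19 − (-13) = 32.
Area = (18 × 32) / 2 = 288.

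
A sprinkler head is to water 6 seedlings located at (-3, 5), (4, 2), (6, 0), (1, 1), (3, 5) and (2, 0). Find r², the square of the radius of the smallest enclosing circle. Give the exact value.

A smallest enclosing disk is always determined by at most three of the input points on its boundary.
The farthest pair is (-3, 5)–(6, 0) with squared distance 106. The circle on this segment as diameter has centre (1.5, 2.5) and r² = 106/4 = 26.5.
Check (4, 2): distance² to centre = 6.5 ≤ 26.5, so it lies inside.
All remaining points lie in this disk, and no smaller disk contains both endpoints, so this is the minimum enclosing circle.

26.5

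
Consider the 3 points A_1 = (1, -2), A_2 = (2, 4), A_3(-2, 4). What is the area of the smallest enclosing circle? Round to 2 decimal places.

Side lengths²: A_1A_2² = 37, A_1A_3² = 45, A_2A_3² = 16.
Since A_1A_3² = 45 < 37 + 16 = 53, the triangle is acute, so the smallest enclosing circle is the circumcircle.
Circumcentre = (0, 1.25), r² = 11.5625.
Area = π·r² = π·11.5625 ≈ 36.32.

36.32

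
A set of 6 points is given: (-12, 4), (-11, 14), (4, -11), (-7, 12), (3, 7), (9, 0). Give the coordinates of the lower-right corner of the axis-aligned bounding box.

x-range [-12, 9], y-range [-11, 14].
The lower-right corner is (9, -11).

(9, -11)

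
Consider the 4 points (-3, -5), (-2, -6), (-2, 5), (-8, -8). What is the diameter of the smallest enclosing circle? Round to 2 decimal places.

14.32

By Welzl's lemma the MEC is supported by two points (diametrically opposite) or three points (on a circumcircle).
The farthest pair is (-2, 5)–(-8, -8) with squared distance 205. The circle on this segment as diameter has centre (-5, -1.5) and r² = 205/4 = 51.25.
Check (-3, -5): distance² to centre = 16.25 ≤ 51.25, so it lies inside.
All remaining points lie in this disk, and no smaller disk contains both endpoints, so this is the minimum enclosing circle.
Diameter = 2r = 2√(51.25) ≈ 14.32.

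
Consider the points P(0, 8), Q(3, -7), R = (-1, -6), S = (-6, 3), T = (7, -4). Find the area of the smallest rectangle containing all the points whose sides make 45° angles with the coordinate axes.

In coordinates u = x + y, v = x − y the rectangle is axis-aligned; the map (x,y)→(u,v) scales areas by 2.
u-values: 8, -4, -7, -3, 3; range = 8 − (-7) = 15.
v-values: -8, 10, 5, -9, 11; range = 11 − (-9) = 20.
Area = (15 × 20) / 2 = 150.

150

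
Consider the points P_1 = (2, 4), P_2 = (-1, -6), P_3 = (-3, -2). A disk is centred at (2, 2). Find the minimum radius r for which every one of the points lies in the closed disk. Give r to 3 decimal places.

The required radius is the distance from (2, 2) to the farthest point.
Squared distances: 4, 73, 41.
Maximum is 73, attained at P_2.
r = √73 ≈ 8.544.

8.544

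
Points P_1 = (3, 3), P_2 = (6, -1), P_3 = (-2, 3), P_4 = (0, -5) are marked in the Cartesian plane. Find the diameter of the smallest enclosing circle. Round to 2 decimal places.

The minimum enclosing circle is determined by three boundary points: P_2, P_3, P_4.
Their circumcentre is (9/7, -3/7) with r² = 1105/49.
The farthest remaining point P_1 is at distance² 720/49 ≤ 1105/49.
Diameter = 2r = 2√(1105/49) ≈ 9.50.

9.50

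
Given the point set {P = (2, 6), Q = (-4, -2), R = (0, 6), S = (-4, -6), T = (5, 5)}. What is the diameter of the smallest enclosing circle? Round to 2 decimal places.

14.21

The minimum enclosing circle of a finite set is fixed by two of the points (as a diameter) or three (as a circumcircle).
The farthest pair is S–T with squared distance 202. The circle on this segment as diameter has centre (0.5, -0.5) and r² = 202/4 = 50.5.
Check P: distance² to centre = 44.5 ≤ 50.5, so it lies inside.
All remaining points lie in this disk, and no smaller disk contains both endpoints, so this is the minimum enclosing circle.
Diameter = 2r = 2√(50.5) ≈ 14.21.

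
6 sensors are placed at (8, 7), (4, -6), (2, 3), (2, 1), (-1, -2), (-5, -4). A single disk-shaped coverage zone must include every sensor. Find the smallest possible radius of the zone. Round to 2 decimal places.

8.51

A smallest enclosing disk is always determined by at most three of the input points on its boundary.
The farthest pair is (8, 7)–(-5, -4) with squared distance 290. The circle on this segment as diameter has centre (1.5, 1.5) and r² = 290/4 = 72.5.
Check (4, -6): distance² to centre = 62.5 ≤ 72.5, so it lies inside.
All remaining points lie in this disk, and no smaller disk contains both endpoints, so this is the minimum enclosing circle.
r = √(72.5) ≈ 8.51.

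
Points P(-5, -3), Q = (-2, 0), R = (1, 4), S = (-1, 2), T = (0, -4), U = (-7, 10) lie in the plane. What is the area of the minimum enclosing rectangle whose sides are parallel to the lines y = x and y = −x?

In coordinates u = x + y, v = x − y the rectangle is axis-aligned; the map (x,y)→(u,v) scales areas by 2.
u-values: -8, -2, 5, 1, -4, 3; range = 5 − (-8) = 13.
v-values: -2, -2, -3, -3, 4, -17; range = 4 − (-17) = 21.
Area = (13 × 21) / 2 = 136.5.

136.5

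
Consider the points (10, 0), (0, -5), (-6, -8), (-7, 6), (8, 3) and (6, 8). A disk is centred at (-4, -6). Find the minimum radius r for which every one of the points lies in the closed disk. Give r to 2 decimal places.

17.20

The required radius is the distance from (-4, -6) to the farthest point.
Squared distances: 232, 17, 8, 153, 225, 296.
Maximum is 296, attained at (6, 8).
r = √296 ≈ 17.20.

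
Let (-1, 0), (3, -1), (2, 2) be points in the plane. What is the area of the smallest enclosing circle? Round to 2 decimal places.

14.34

Call the three points A, B, C in the order given.
Side lengths²: AB² = 17, AC² = 13, BC² = 10.
Since AB² = 17 < 13 + 10 = 23, the triangle is acute, so the smallest enclosing circle is the circumcircle.
Circumcentre = (25/22, 1/22), r² = 1105/242.
Area = π·r² = π·1105/242 ≈ 14.34.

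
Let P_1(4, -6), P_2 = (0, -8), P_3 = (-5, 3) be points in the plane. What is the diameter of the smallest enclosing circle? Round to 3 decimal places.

Side lengths²: P_1P_2² = 20, P_1P_3² = 162, P_2P_3² = 146.
Since P_1P_3² = 162 < 146 + 20 = 166, the triangle is acute, so the smallest enclosing circle is the circumcircle.
Circumcentre = (-2/3, -5/3), r² = 365/9.
Diameter = 2r = 2√(365/9) ≈ 12.737.

12.737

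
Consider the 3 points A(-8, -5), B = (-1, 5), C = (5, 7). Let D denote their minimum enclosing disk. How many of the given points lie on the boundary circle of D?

2

Side lengths²: AB² = 149, AC² = 313, BC² = 40.
Since AC² = 313 ≥ 149 + 40 = 189, the angle opposite AC is not acute, so the smallest enclosing circle has AC as diameter.
Centre = midpoint of AC = (-1.5, 1), r² = 313/4 = 78.25.
The points at distance exactly r from the centre are A, C — 2 points.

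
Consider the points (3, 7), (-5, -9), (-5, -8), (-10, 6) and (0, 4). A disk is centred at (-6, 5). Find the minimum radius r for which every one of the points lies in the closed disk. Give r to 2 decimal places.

14.04

The required radius is the distance from (-6, 5) to the farthest point.
Squared distances: 85, 197, 170, 17, 37.
Maximum is 197, attained at (-5, -9).
r = √197 ≈ 14.04.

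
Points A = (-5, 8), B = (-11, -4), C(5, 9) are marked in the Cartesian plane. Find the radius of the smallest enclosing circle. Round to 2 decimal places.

10.31

Side lengths²: AB² = 180, AC² = 101, BC² = 425.
Since BC² = 425 ≥ 180 + 101 = 281, the angle opposite BC is not acute, so the smallest enclosing circle has BC as diameter.
Centre = midpoint of BC = (-3, 2.5), r² = 425/4 = 106.25.
r = √(106.25) ≈ 10.31.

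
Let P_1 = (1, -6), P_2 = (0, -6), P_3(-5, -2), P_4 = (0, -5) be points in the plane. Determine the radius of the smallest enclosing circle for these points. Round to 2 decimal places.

3.61

A smallest enclosing disk is always determined by at most three of the input points on its boundary.
The farthest pair is P_1–P_3 with squared distance 52. The circle on this segment as diameter has centre (-2, -4) and r² = 52/4 = 13.
Check P_2: distance² to centre = 8 ≤ 13, so it lies inside.
All remaining points lie in this disk, and no smaller disk contains both endpoints, so this is the minimum enclosing circle.
r = √13 ≈ 3.61.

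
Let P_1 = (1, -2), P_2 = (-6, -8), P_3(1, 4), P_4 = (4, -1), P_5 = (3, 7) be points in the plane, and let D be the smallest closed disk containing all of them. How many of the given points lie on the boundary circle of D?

2

The minimum enclosing circle of a finite set is fixed by two of the points (as a diameter) or three (as a circumcircle).
The farthest pair is P_2–P_5 with squared distance 306. The circle on this segment as diameter has centre (-1.5, -0.5) and r² = 306/4 = 76.5.
Check P_1: distance² to centre = 8.5 ≤ 76.5, so it lies inside.
All remaining points lie in this disk, and no smaller disk contains both endpoints, so this is the minimum enclosing circle.
The points at distance exactly r from the centre are P_2, P_5 — 2 points.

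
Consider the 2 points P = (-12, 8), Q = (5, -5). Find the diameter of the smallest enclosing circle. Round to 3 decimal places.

The smallest circle enclosing two points has them as diameter endpoints.
Centre = midpoint = (-3.5, 1.5); r² = |PQ|²/4 = 458/4 = 114.5.
Diameter = 2r = 2√(114.5) ≈ 21.401.

21.401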